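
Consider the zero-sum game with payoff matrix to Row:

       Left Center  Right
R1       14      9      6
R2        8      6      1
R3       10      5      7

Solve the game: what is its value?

Row minima: R1 → 6, R2 → 1, R3 → 5; maximin = 6.
Column maxima: Left → 14, Center → 9, Right → 7; minimax = 7.
6 ≠ 7, so there is no saddle point; optimal play is mixed.
R2 is strictly dominated by R1, so Row never plays it.
Left is strictly dominated by Center (it gives Row strictly more in every row), so Column never plays it.
On the remaining 2×2 (R1, R3 vs Center, Right):
Let Row play R1 with probability p. Expected payoff against Center: 9p + 5(1−p) = 4p + 5; against Right: 6p + 7(1−p) = −p + 7.
Setting these equal: 4p + 5 = −p + 7 ⇒ 5p = 2 ⇒ p = 2/5, and the value is (4)·(2/5) + 5 = 33/5.
For Column: with q = P(Center), equating R1's and R3's payoffs gives 3q + 6 = −2q + 7 ⇒ q = 1/5.

33/5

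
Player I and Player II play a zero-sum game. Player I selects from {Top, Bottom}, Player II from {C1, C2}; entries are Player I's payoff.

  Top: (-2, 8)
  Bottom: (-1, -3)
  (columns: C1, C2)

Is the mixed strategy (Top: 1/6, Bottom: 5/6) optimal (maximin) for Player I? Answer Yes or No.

Yes

Against C1 this mix gives (1/6)·(-2) + (5/6)·(-1) = -7/6.
Against C2 this mix gives (1/6)·8 + (5/6)·(-3) = -7/6.
All of Player II's active replies (C1, C2) yield -7/6, and no column does worse for Player I. The mix makes Player II indifferent and guarantees -7/6, so it is optimal.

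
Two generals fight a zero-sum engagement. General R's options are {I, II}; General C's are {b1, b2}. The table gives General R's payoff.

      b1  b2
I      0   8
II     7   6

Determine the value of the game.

Row minima: I → 0, II → 6; maximin = 6.
Column maxima: b1 → 7, b2 → 8; minimax = 7.
6 ≠ 7, so there is no saddle point; optimal play is mixed.
Let General R play I with probability p. Expected payoff against b1: 0p + 7(1−p) = −7p + 7; against b2: 8p + 6(1−p) = 2p + 6.
Setting these equal: −7p + 7 = 2p + 6 ⇒ −9p = -1 ⇒ p = 1/9, and the value is (-7)·(1/9) + 7 = 56/9.
For General C: with q = P(b1), equating I's and II's payoffs gives −8q + 8 = q + 6 ⇒ q = 2/9.

56/9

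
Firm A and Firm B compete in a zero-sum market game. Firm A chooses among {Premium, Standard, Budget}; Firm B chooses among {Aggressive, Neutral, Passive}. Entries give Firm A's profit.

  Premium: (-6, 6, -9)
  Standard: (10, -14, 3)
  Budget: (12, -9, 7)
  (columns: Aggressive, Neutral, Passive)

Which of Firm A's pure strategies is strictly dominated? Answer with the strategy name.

Standard

Budget gives a strictly higher payoff than Standard against every column: 12 > 10, -9 > -14, 7 > 3.
So Standard is strictly dominated and Firm A never plays it.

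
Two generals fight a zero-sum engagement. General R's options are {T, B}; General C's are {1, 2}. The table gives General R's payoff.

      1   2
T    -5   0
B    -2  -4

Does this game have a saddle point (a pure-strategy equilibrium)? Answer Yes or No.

Row minima: T → -5, B → -4; maximin = -4.
Column maxima: 1 → -2, 2 → 0; minimax = -2.
-4 ≠ -2, so no pure-strategy equilibrium exists.

No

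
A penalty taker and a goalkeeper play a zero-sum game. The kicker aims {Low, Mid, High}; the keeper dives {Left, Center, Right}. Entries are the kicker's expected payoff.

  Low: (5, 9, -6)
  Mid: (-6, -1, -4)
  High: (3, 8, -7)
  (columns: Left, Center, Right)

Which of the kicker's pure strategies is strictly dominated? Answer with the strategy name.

High

Low gives a strictly higher payoff than High against every column: 5 > 3, 9 > 8, -6 > -7.
So High is strictly dominated and the kicker never plays it.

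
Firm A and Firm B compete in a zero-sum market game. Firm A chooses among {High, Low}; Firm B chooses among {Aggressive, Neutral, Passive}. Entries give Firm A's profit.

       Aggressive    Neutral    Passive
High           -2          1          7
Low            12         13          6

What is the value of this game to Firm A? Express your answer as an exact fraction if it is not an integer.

32/5

Row minima: High → -2, Low → 6; maximin = 6.
Column maxima: Aggressive → 12, Neutral → 13, Passive → 7; minimax = 7.
6 ≠ 7, so there is no saddle point; optimal play is mixed.
Neutral is strictly dominated by Aggressive (it gives Firm A strictly more in every row), so Firm B never plays it.
On the remaining 2×2 (High, Low vs Aggressive, Passive):
Let Firm A play High with probability p. Expected payoff against Aggressive: (-2)p + 12(1−p) = −14p + 12; against Passive: 7p + 6(1−p) = p + 6.
Setting these equal: −14p + 12 = p + 6 ⇒ −15p = -6 ⇒ p = 2/5, and the value is (-14)·(2/5) + 12 = 32/5.
For Firm B: with q = P(Aggressive), equating High's and Low's payoffs gives −9q + 7 = 6q + 6 ⇒ q = 1/15.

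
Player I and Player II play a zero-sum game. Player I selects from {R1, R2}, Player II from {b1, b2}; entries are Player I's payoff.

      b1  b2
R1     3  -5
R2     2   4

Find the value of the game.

Row minima: R1 → -5, R2 → 2; maximin = 2.
Column maxima: b1 → 3, b2 → 4; minimax = 3.
2 ≠ 3, so there is no saddle point; optimal play is mixed.
Let Player I play R1 with probability p. Expected payoff against b1: 3p + 2(1−p) = p + 2; against b2: (-5)p + 4(1−p) = −9p + 4.
Setting these equal: p + 2 = −9p + 4 ⇒ 10p = 2 ⇒ p = 1/5, and the value is (1)·(1/5) + 2 = 11/5.
For Player II: with q = P(b1), equating R1's and R2's payoffs gives 8q − 5 = −2q + 4 ⇒ q = 9/10.

11/5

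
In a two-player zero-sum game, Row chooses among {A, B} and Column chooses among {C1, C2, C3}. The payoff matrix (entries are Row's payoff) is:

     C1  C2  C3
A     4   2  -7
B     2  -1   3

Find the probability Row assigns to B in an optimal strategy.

9/13

Row minima: A → -7, B → -1; maximin = -1.
Column maxima: C1 → 4, C2 → 2, C3 → 3; minimax = 2.
-1 ≠ 2, so there is no saddle point; optimal play is mixed.
C1 is strictly dominated by C2 (it gives Row strictly more in every row), so Column never plays it.
On the remaining 2×2 (A, B vs C2, C3):
Let Row play A with probability p. Expected payoff against C2: 2p + (-1)(1−p) = 3p − 1; against C3: (-7)p + 3(1−p) = −10p + 3.
Setting these equal: 3p − 1 = −10p + 3 ⇒ 13p = 4 ⇒ p = 4/13, and the value is (3)·(4/13) − 1 = -1/13.
For Column: with q = P(C2), equating A's and B's payoffs gives 9q − 7 = −4q + 3 ⇒ q = 10/13.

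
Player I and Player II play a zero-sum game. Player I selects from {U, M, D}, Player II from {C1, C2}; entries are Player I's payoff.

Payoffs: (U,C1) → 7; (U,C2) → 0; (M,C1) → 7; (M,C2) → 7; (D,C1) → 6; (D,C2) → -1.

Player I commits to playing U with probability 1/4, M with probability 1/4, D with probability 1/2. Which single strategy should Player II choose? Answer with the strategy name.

C2

If Player II plays C1, Player I's expected payoff is (1/4)·7 + (1/4)·7 + (1/2)·6 = 13/2.
If Player II plays C2, Player I's expected payoff is (1/4)·0 + (1/4)·7 + (1/2)·(-1) = 5/4.
Player II minimizes Player I's payoff; the smallest is 5/4, so the best response is C2.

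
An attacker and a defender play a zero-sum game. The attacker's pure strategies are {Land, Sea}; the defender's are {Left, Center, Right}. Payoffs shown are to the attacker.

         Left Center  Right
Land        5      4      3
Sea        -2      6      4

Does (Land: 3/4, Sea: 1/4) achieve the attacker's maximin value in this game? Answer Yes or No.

Against Left this mix gives (3/4)·5 + (1/4)·(-2) = 13/4.
Against Center this mix gives (3/4)·4 + (1/4)·6 = 9/2.
Against Right this mix gives (3/4)·3 + (1/4)·4 = 13/4.
All of the defender's active replies (Left, Right) yield 13/4, and no column does worse for the attacker. The mix makes the defender indifferent and guarantees 13/4, so it is optimal.

Yes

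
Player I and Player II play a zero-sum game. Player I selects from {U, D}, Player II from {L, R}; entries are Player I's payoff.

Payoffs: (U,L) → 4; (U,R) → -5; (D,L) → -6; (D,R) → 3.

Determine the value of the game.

Row minima: U → -5, D → -6; maximin = -5.
Column maxima: L → 4, R → 3; minimax = 3.
-5 ≠ 3, so there is no saddle point; optimal play is mixed.
Let Player I play U with probability p. Expected payoff against L: 4p + (-6)(1−p) = 10p − 6; against R: (-5)p + 3(1−p) = −8p + 3.
Setting these equal: 10p − 6 = −8p + 3 ⇒ 18p = 9 ⇒ p = 1/2, and the value is (10)·(1/2) − 6 = -1.
For Player II: with q = P(L), equating U's and D's payoffs gives 9q − 5 = −9q + 3 ⇒ q = 4/9.

-1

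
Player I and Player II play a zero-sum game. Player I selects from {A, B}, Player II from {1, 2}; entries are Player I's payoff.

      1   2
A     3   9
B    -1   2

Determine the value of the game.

Row minima: A → 3, B → -1; maximin = 3.
Column maxima: 1 → 3, 2 → 9; minimax = 3.
Since maximin = minimax = 3, there is a saddle point and the value is 3.

3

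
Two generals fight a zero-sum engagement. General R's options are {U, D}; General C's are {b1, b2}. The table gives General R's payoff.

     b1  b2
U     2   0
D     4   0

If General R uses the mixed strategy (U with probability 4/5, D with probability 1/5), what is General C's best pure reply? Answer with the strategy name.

b2

If General C plays b1, General R's expected payoff is (4/5)·2 + (1/5)·4 = 12/5.
If General C plays b2, General R's expected payoff is (4/5)·0 + (1/5)·0 = 0.
General C minimizes General R's payoff; the smallest is 0, so the best response is b2.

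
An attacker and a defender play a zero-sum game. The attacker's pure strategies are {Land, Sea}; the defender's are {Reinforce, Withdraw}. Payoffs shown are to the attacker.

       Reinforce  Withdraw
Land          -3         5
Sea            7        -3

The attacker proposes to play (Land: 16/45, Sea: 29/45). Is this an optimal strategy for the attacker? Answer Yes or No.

No

Against Reinforce this mix gives (16/45)·(-3) + (29/45)·7 = 31/9.
Against Withdraw this mix gives (16/45)·5 + (29/45)·(-3) = -7/45.
The defender will play Withdraw, holding the attacker to -7/45. Shifting weight toward the row that does better against Withdraw would raise this floor (the equalizing mix achieves 13/9 against both Withdraw and Reinforce), so the proposed strategy is not optimal.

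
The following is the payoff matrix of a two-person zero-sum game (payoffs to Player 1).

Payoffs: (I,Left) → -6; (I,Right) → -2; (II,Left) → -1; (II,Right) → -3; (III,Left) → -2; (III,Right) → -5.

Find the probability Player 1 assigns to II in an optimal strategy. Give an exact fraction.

Row minima: I → -6, II → -3, III → -5; maximin = -3.
Column maxima: Left → -1, Right → -2; minimax = -2.
-3 ≠ -2, so there is no saddle point; optimal play is mixed.
III is strictly dominated by II, so Player 1 never plays it.
On the remaining 2×2 (I, II vs Left, Right):
Let Player 1 play I with probability p. Expected payoff against Left: (-6)p + (-1)(1−p) = −5p − 1; against Right: (-2)p + (-3)(1−p) = p − 3.
Setting these equal: −5p − 1 = p − 3 ⇒ −6p = -2 ⇒ p = 1/3, and the value is (-5)·(1/3) − 1 = -8/3.
For Player 2: with q = P(Left), equating I's and II's payoffs gives −4q − 2 = 2q − 3 ⇒ q = 1/6.

2/3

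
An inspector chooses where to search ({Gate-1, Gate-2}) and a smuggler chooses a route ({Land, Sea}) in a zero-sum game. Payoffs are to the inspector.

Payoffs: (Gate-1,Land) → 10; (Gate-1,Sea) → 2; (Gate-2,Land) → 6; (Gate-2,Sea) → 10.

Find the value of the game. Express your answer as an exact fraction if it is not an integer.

22/3

Row minima: Gate-1 → 2, Gate-2 → 6; maximin = 6.
Column maxima: Land → 10, Sea → 10; minimax = 10.
6 ≠ 10, so there is no saddle point; optimal play is mixed.
Let the inspector play Gate-1 with probability p. Expected payoff against Land: 10p + 6(1−p) = 4p + 6; against Sea: 2p + 10(1−p) = −8p + 10.
Setting these equal: 4p + 6 = −8p + 10 ⇒ 12p = 4 ⇒ p = 1/3, and the value is (4)·(1/3) + 6 = 22/3.
For the smuggler: with q = P(Land), equating Gate-1's and Gate-2's payoffs gives 8q + 2 = −4q + 10 ⇒ q = 2/3.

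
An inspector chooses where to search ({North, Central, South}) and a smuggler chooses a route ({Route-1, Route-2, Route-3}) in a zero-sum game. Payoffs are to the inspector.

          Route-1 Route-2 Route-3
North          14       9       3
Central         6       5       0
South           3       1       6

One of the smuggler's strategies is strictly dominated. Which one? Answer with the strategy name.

Route-1

Route-2 holds the inspector's payoff strictly below Route-1 in every row: 9 < 14, 5 < 6, 1 < 3.
So Route-1 is strictly dominated for the smuggler.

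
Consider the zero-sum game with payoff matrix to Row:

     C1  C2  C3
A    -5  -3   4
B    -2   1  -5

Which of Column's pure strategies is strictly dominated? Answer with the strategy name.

C1 holds Row's payoff strictly below C2 in every row: -5 < -3, -2 < 1.
So C2 is strictly dominated for Column.

C2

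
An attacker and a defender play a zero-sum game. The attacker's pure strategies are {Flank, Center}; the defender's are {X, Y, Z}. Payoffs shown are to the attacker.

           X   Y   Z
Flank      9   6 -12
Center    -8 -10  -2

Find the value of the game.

Row minima: Flank → -12, Center → -10; maximin = -10.
Column maxima: X → 9, Y → 6, Z → -2; minimax = -2.
-10 ≠ -2, so there is no saddle point; optimal play is mixed.
X is strictly dominated by Y (it gives the attacker strictly more in every row), so the defender never plays it.
On the remaining 2×2 (Flank, Center vs Y, Z):
Let the attacker play Flank with probability p. Expected payoff against Y: 6p + (-10)(1−p) = 16p − 10; against Z: (-12)p + (-2)(1−p) = −10p − 2.
Setting these equal: 16p − 10 = −10p − 2 ⇒ 26p = 8 ⇒ p = 4/13, and the value is (16)·(4/13) − 10 = -66/13.
For the defender: with q = P(Y), equating Flank's and Center's payoffs gives 18q − 12 = −8q − 2 ⇒ q = 5/13.

-66/13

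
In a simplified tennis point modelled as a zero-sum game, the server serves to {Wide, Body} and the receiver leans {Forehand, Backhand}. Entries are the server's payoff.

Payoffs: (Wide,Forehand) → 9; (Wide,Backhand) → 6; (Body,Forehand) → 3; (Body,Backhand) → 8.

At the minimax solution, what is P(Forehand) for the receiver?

1/4

Row minima: Wide → 6, Body → 3; maximin = 6.
Column maxima: Forehand → 9, Backhand → 8; minimax = 8.
6 ≠ 8, so there is no saddle point; optimal play is mixed.
Let the server play Wide with probability p. Expected payoff against Forehand: 9p + 3(1−p) = 6p + 3; against Backhand: 6p + 8(1−p) = −2p + 8.
Setting these equal: 6p + 3 = −2p + 8 ⇒ 8p = 5 ⇒ p = 5/8, and the value is (6)·(5/8) + 3 = 27/4.
For the receiver: with q = P(Forehand), equating Wide's and Body's payoffs gives 3q + 6 = −5q + 8 ⇒ q = 1/4.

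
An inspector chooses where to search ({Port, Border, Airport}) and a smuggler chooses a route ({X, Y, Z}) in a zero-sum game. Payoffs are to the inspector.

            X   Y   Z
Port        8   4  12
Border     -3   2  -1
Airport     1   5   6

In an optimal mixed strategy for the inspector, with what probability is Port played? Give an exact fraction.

Row minima: Port → 4, Border → -3, Airport → 1; maximin = 4.
Column maxima: X → 8, Y → 5, Z → 12; minimax = 5.
4 ≠ 5, so there is no saddle point; optimal play is mixed.
Border is strictly dominated by Port, so the inspector never plays it.
Z is strictly dominated by X (it gives the inspector strictly more in every row), so the smuggler never plays it.
On the remaining 2×2 (Port, Airport vs X, Y):
Let the inspector play Port with probability p. Expected payoff against X: 8p + 1(1−p) = 7p + 1; against Y: 4p + 5(1−p) = −p + 5.
Setting these equal: 7p + 1 = −p + 5 ⇒ 8p = 4 ⇒ p = 1/2, and the value is (7)·(1/2) + 1 = 9/2.
For the smuggler: with q = P(X), equating Port's and Airport's payoffs gives 4q + 4 = −4q + 5 ⇒ q = 1/8.

1/2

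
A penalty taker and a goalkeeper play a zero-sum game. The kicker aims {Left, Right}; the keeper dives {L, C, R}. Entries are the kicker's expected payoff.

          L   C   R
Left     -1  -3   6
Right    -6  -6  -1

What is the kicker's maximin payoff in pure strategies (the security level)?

Row minima: Left → -3, Right → -6.
The best of these is -3.

-3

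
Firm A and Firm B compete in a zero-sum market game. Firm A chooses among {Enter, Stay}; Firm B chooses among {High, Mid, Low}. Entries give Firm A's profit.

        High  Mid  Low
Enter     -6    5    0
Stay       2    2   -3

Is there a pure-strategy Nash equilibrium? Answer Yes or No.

No

Row minima: Enter → -6, Stay → -3; maximin = -3.
Column maxima: High → 2, Mid → 5, Low → 0; minimax = 0.
-3 ≠ 0, so no pure-strategy equilibrium exists.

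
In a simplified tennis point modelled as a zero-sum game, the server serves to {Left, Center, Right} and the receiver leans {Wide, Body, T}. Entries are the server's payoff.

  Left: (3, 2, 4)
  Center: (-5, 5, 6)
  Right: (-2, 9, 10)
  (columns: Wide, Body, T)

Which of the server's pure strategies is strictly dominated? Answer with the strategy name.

Center

Right gives a strictly higher payoff than Center against every column: -2 > -5, 9 > 5, 10 > 6.
So Center is strictly dominated and the server never plays it.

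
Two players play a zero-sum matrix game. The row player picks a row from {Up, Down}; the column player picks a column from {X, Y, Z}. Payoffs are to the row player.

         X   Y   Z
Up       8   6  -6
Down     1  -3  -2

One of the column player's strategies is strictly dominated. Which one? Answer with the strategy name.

X

Y holds the row player's payoff strictly below X in every row: 6 < 8, -3 < 1.
So X is strictly dominated for the column player.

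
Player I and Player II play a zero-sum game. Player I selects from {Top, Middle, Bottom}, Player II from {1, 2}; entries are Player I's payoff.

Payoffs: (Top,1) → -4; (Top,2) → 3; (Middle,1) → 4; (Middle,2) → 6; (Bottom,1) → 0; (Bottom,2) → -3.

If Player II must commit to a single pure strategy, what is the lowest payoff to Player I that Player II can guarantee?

4

Column maxima: 1 → 4, 2 → 6.
The smallest of these is 4.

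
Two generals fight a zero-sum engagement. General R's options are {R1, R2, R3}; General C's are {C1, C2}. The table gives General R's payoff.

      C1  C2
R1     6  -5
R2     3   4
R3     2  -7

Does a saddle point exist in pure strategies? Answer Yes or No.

Row minima: R1 → -5, R2 → 3, R3 → -7; maximin = 3.
Column maxima: C1 → 6, C2 → 4; minimax = 4.
3 ≠ 4, so no pure-strategy equilibrium exists.

No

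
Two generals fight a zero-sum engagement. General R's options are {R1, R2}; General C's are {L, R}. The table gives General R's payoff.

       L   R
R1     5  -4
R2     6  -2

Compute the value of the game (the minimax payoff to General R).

-2

Row minima: R1 → -4, R2 → -2; maximin = -2.
Column maxima: L → 6, R → -2; minimax = -2.
Since maximin = minimax = -2, there is a saddle point and the value is -2.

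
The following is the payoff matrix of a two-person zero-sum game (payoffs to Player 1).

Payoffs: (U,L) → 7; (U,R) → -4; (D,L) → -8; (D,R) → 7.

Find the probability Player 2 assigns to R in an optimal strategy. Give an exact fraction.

Row minima: U → -4, D → -8; maximin = -4.
Column maxima: L → 7, R → 7; minimax = 7.
-4 ≠ 7, so there is no saddle point; optimal play is mixed.
Let Player 1 play U with probability p. Expected payoff against L: 7p + (-8)(1−p) = 15p − 8; against R: (-4)p + 7(1−p) = −11p + 7.
Setting these equal: 15p − 8 = −11p + 7 ⇒ 26p = 15 ⇒ p = 15/26, and the value is (15)·(15/26) − 8 = 17/26.
For Player 2: with q = P(L), equating U's and D's payoffs gives 11q − 4 = −15q + 7 ⇒ q = 11/26.

15/26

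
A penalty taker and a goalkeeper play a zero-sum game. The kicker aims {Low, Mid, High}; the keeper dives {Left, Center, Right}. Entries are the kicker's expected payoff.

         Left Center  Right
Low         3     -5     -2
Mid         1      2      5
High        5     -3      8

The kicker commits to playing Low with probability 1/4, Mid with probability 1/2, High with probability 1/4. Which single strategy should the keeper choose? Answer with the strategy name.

Center

If the keeper plays Left, the kicker's expected payoff is (1/4)·3 + (1/2)·1 + (1/4)·5 = 5/2.
If the keeper plays Center, the kicker's expected payoff is (1/4)·(-5) + (1/2)·2 + (1/4)·(-3) = -1.
If the keeper plays Right, the kicker's expected payoff is (1/4)·(-2) + (1/2)·5 + (1/4)·8 = 4.
The keeper minimizes the kicker's payoff; the smallest is -1, so the best response is Center.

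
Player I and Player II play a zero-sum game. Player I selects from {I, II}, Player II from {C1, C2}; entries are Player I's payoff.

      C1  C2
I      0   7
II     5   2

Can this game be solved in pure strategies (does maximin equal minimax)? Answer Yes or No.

No

Row minima: I → 0, II → 2; maximin = 2.
Column maxima: C1 → 5, C2 → 7; minimax = 5.
2 ≠ 5, so no pure-strategy equilibrium exists.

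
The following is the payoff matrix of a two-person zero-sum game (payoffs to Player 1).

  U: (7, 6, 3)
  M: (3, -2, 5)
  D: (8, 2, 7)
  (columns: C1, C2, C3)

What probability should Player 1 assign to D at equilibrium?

Row minima: U → 3, M → -2, D → 2; maximin = 3.
Column maxima: C1 → 8, C2 → 6, C3 → 7; minimax = 6.
3 ≠ 6, so there is no saddle point; optimal play is mixed.
M is strictly dominated by D, so Player 1 never plays it.
C1 is strictly dominated by C2 (it gives Player 1 strictly more in every row), so Player 2 never plays it.
On the remaining 2×2 (U, D vs C2, C3):
Let Player 1 play U with probability p. Expected payoff against C2: 6p + 2(1−p) = 4p + 2; against C3: 3p + 7(1−p) = −4p + 7.
Setting these equal: 4p + 2 = −4p + 7 ⇒ 8p = 5 ⇒ p = 5/8, and the value is (4)·(5/8) + 2 = 9/2.
For Player 2: with q = P(C2), equating U's and D's payoffs gives 3q + 3 = −5q + 7 ⇒ q = 1/2.

3/8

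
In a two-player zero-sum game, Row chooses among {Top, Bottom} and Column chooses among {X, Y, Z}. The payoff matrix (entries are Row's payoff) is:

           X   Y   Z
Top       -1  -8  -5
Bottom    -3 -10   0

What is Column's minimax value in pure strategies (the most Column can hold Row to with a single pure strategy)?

Column maxima: X → -1, Y → -8, Z → 0.
The smallest of these is -8.

-8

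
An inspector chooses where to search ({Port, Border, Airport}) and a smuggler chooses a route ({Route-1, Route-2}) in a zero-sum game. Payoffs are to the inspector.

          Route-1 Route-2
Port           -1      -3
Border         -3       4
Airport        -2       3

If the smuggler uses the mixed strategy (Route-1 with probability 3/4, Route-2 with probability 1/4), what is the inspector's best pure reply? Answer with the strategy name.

Airport

Expected payoff of Port: (3/4)·(-1) + (1/4)·(-3) = -3/2.
Expected payoff of Border: (3/4)·(-3) + (1/4)·4 = -5/4.
Expected payoff of Airport: (3/4)·(-2) + (1/4)·3 = -3/4.
The largest is -3/4, so the inspector's best response is Airport.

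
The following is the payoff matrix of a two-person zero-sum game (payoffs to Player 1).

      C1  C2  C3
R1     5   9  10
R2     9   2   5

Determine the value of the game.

71/11

Row minima: R1 → 5, R2 → 2; maximin = 5.
Column maxima: C1 → 9, C2 → 9, C3 → 10; minimax = 9.
5 ≠ 9, so there is no saddle point; optimal play is mixed.
C3 is strictly dominated by C2 (it gives Player 1 strictly more in every row), so Player 2 never plays it.
On the remaining 2×2 (R1, R2 vs C1, C2):
Let Player 1 play R1 with probability p. Expected payoff against C1: 5p + 9(1−p) = −4p + 9; against C2: 9p + 2(1−p) = 7p + 2.
Setting these equal: −4p + 9 = 7p + 2 ⇒ −11p = -7 ⇒ p = 7/11, and the value is (-4)·(7/11) + 9 = 71/11.
For Player 2: with q = P(C1), equating R1's and R2's payoffs gives −4q + 9 = 7q + 2 ⇒ q = 7/11.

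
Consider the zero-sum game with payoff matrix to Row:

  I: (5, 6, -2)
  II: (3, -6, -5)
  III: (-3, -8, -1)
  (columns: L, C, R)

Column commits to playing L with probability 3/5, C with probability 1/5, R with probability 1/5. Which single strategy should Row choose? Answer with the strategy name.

I

Expected payoff of I: (3/5)·5 + (1/5)·6 + (1/5)·(-2) = 19/5.
Expected payoff of II: (3/5)·3 + (1/5)·(-6) + (1/5)·(-5) = -2/5.
Expected payoff of III: (3/5)·(-3) + (1/5)·(-8) + (1/5)·(-1) = -18/5.
The largest is 19/5, so Row's best response is I.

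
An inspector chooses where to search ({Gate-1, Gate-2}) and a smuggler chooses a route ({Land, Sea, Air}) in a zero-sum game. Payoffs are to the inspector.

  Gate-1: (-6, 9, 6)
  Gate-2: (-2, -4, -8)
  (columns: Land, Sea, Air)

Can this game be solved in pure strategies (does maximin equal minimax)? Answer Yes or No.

No

Row minima: Gate-1 → -6, Gate-2 → -8; maximin = -6.
Column maxima: Land → -2, Sea → 9, Air → 6; minimax = -2.
-6 ≠ -2, so no pure-strategy equilibrium exists.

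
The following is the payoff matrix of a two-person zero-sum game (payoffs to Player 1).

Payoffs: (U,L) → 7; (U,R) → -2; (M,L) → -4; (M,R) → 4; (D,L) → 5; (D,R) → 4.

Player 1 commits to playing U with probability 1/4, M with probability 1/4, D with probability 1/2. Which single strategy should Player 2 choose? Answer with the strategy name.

If Player 2 plays L, Player 1's expected payoff is (1/4)·7 + (1/4)·(-4) + (1/2)·5 = 13/4.
If Player 2 plays R, Player 1's expected payoff is (1/4)·(-2) + (1/4)·4 + (1/2)·4 = 5/2.
Player 2 minimizes Player 1's payoff; the smallest is 5/2, so the best response is R.

R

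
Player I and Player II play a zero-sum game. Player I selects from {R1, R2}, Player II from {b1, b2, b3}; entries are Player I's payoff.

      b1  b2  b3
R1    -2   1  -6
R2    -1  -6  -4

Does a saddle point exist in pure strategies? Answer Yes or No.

Row minima: R1 → -6, R2 → -6; maximin = -6.
Column maxima: b1 → -1, b2 → 1, b3 → -4; minimax = -4.
-6 ≠ -4, so no pure-strategy equilibrium exists.

No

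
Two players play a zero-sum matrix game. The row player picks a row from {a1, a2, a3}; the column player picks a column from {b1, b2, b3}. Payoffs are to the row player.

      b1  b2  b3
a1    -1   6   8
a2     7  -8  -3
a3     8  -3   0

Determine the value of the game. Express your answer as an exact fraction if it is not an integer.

5/2

Row minima: a1 → -1, a2 → -8, a3 → -3; maximin = -1.
Column maxima: b1 → 8, b2 → 6, b3 → 8; minimax = 6.
-1 ≠ 6, so there is no saddle point; optimal play is mixed.
a2 is strictly dominated by a3, so the row player never plays it.
b3 is strictly dominated by b2 (it gives the row player strictly more in every row), so the column player never plays it.
On the remaining 2×2 (a1, a3 vs b1, b2):
Let the row player play a1 with probability p. Expected payoff against b1: (-1)p + 8(1−p) = −9p + 8; against b2: 6p + (-3)(1−p) = 9p − 3.
Setting these equal: −9p + 8 = 9p − 3 ⇒ −18p = -11 ⇒ p = 11/18, and the value is (-9)·(11/18) + 8 = 5/2.
For the column player: with q = P(b1), equating a1's and a3's payoffs gives −7q + 6 = 11q − 3 ⇒ q = 1/2.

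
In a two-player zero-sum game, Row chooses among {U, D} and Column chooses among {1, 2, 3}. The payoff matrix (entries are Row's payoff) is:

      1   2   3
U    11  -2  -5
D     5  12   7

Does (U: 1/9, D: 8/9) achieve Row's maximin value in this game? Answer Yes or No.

Yes

Against 1 this mix gives (1/9)·11 + (8/9)·5 = 17/3.
Against 2 this mix gives (1/9)·(-2) + (8/9)·12 = 94/9.
Against 3 this mix gives (1/9)·(-5) + (8/9)·7 = 17/3.
All of Column's active replies (1, 3) yield 17/3, and no column does worse for Row. The mix makes Column indifferent and guarantees 17/3, so it is optimal.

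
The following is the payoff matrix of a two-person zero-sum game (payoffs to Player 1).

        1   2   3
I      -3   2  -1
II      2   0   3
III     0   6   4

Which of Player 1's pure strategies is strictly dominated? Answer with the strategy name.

III gives a strictly higher payoff than I against every column: 0 > -3, 6 > 2, 4 > -1.
So I is strictly dominated and Player 1 never plays it.

I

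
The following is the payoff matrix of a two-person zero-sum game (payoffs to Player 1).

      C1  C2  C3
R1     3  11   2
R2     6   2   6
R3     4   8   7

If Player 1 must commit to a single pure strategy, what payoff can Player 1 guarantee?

4

Row minima: R1 → 2, R2 → 2, R3 → 4.
The best of these is 4.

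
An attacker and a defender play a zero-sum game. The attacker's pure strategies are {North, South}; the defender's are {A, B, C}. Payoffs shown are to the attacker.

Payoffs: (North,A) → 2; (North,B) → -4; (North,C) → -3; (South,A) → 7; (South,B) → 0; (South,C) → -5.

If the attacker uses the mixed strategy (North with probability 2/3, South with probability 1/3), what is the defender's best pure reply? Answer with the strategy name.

C

If the defender plays A, the attacker's expected payoff is (2/3)·2 + (1/3)·7 = 11/3.
If the defender plays B, the attacker's expected payoff is (2/3)·(-4) + (1/3)·0 = -8/3.
If the defender plays C, the attacker's expected payoff is (2/3)·(-3) + (1/3)·(-5) = -11/3.
The defender minimizes the attacker's payoff; the smallest is -11/3, so the best response is C.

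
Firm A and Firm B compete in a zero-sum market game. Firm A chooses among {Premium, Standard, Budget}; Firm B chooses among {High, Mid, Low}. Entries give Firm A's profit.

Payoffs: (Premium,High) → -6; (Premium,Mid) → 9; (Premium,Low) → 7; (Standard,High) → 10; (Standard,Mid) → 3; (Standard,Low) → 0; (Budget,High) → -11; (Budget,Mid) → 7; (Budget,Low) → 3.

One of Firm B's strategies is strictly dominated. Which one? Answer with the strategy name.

Low holds Firm A's payoff strictly below Mid in every row: 7 < 9, 0 < 3, 3 < 7.
So Mid is strictly dominated for Firm B.

Mid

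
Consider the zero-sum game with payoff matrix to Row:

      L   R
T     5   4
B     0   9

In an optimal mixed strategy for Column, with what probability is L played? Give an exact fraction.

1/2

Row minima: T → 4, B → 0; maximin = 4.
Column maxima: L → 5, R → 9; minimax = 5.
4 ≠ 5, so there is no saddle point; optimal play is mixed.
Let Row play T with probability p. Expected payoff against L: 5p + 0(1−p) = 5p; against R: 4p + 9(1−p) = −5p + 9.
Setting these equal: 5p = −5p + 9 ⇒ 10p = 9 ⇒ p = 9/10, and the value is (5)·(9/10) = 9/2.
For Column: with q = P(L), equating T's and B's payoffs gives q + 4 = −9q + 9 ⇒ q = 1/2.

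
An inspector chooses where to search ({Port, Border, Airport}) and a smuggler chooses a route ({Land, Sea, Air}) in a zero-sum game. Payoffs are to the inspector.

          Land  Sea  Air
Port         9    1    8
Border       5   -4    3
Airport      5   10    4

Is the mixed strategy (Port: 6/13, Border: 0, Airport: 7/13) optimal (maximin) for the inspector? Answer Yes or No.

Against Land this mix gives (6/13)·9 + (7/13)·5 = 89/13.
Against Sea this mix gives (6/13)·1 + (7/13)·10 = 76/13.
Against Air this mix gives (6/13)·8 + (7/13)·4 = 76/13.
All of the smuggler's active replies (Sea, Air) yield 76/13, and no column does worse for the inspector. The mix makes the smuggler indifferent and guarantees 76/13, so it is optimal.

Yes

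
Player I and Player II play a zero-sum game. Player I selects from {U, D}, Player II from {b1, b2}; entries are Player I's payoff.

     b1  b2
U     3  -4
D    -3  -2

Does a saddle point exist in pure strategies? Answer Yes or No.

Row minima: U → -4, D → -3; maximin = -3.
Column maxima: b1 → 3, b2 → -2; minimax = -2.
-3 ≠ -2, so no pure-strategy equilibrium exists.

No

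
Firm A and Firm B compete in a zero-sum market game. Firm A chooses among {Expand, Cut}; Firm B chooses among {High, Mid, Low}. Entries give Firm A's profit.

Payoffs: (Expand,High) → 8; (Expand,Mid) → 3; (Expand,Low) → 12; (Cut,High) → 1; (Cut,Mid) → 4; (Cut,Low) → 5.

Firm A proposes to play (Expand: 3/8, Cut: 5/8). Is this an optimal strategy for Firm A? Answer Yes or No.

Yes

Against High this mix gives (3/8)·8 + (5/8)·1 = 29/8.
Against Mid this mix gives (3/8)·3 + (5/8)·4 = 29/8.
Against Low this mix gives (3/8)·12 + (5/8)·5 = 61/8.
All of Firm B's active replies (High, Mid) yield 29/8, and no column does worse for Firm A. The mix makes Firm B indifferent and guarantees 29/8, so it is optimal.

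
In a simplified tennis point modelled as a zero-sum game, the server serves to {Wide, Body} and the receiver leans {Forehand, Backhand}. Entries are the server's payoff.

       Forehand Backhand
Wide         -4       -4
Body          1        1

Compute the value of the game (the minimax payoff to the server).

Row minima: Wide → -4, Body → 1; maximin = 1.
Column maxima: Forehand → 1, Backhand → 1; minimax = 1.
Since maximin = minimax = 1, there is a saddle point and the value is 1.

1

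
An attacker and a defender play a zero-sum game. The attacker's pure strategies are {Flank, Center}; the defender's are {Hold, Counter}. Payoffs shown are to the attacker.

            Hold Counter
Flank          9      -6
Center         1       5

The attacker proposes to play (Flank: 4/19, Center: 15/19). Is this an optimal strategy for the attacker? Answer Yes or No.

Yes

Against Hold this mix gives (4/19)·9 + (15/19)·1 = 51/19.
Against Counter this mix gives (4/19)·(-6) + (15/19)·5 = 51/19.
All of the defender's active replies (Hold, Counter) yield 51/19, and no column does worse for the attacker. The mix makes the defender indifferent and guarantees 51/19, so it is optimal.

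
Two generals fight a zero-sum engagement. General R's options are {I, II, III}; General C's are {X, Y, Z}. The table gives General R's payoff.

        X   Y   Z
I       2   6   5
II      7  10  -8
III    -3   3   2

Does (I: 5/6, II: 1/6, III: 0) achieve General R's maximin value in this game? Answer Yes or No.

Against X this mix gives (5/6)·2 + (1/6)·7 = 17/6.
Against Y this mix gives (5/6)·6 + (1/6)·10 = 20/3.
Against Z this mix gives (5/6)·5 + (1/6)·(-8) = 17/6.
All of General C's active replies (X, Z) yield 17/6, and no column does worse for General R. The mix makes General C indifferent and guarantees 17/6, so it is optimal.

Yes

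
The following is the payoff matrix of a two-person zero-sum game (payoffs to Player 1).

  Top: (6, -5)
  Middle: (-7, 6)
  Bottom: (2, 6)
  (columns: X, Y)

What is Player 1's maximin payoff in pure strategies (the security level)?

Row minima: Top → -5, Middle → -7, Bottom → 2.
The best of these is 2.

2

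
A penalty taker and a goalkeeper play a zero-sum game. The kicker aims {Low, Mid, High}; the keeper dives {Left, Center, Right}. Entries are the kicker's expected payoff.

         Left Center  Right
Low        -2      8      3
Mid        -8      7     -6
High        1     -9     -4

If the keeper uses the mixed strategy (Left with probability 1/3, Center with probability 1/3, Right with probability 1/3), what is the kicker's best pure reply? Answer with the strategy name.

Expected payoff of Low: (1/3)·(-2) + (1/3)·8 + (1/3)·3 = 3.
Expected payoff of Mid: (1/3)·(-8) + (1/3)·7 + (1/3)·(-6) = -7/3.
Expected payoff of High: (1/3)·1 + (1/3)·(-9) + (1/3)·(-4) = -4.
The largest is 3, so the kicker's best response is Low.

Low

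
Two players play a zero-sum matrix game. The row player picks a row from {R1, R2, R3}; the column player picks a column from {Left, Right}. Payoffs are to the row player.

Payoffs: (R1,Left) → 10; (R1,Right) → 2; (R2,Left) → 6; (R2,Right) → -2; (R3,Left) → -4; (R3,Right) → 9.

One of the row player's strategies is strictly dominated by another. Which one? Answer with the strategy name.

R1 gives a strictly higher payoff than R2 against every column: 10 > 6, 2 > -2.
So R2 is strictly dominated and the row player never plays it.

R2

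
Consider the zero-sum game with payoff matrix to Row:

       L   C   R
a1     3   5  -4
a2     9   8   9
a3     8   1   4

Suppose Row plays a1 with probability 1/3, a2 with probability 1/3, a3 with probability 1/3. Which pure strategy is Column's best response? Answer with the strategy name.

If Column plays L, Row's expected payoff is (1/3)·3 + (1/3)·9 + (1/3)·8 = 20/3.
If Column plays C, Row's expected payoff is (1/3)·5 + (1/3)·8 + (1/3)·1 = 14/3.
If Column plays R, Row's expected payoff is (1/3)·(-4) + (1/3)·9 + (1/3)·4 = 3.
Column minimizes Row's payoff; the smallest is 3, so the best response is R.

R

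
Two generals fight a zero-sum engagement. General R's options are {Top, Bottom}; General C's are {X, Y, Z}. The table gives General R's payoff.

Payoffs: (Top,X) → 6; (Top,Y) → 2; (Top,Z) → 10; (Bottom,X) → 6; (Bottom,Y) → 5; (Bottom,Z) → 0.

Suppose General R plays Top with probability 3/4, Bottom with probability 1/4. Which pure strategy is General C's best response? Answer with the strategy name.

If General C plays X, General R's expected payoff is (3/4)·6 + (1/4)·6 = 6.
If General C plays Y, General R's expected payoff is (3/4)·2 + (1/4)·5 = 11/4.
If General C plays Z, General R's expected payoff is (3/4)·10 + (1/4)·0 = 15/2.
General C minimizes General R's payoff; the smallest is 11/4, so the best response is Y.

Y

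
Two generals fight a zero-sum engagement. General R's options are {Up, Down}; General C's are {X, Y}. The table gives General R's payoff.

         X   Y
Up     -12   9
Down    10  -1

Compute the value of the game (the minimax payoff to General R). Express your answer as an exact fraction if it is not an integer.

Row minima: Up → -12, Down → -1; maximin = -1.
Column maxima: X → 10, Y → 9; minimax = 9.
-1 ≠ 9, so there is no saddle point; optimal play is mixed.
Let General R play Up with probability p. Expected payoff against X: (-12)p + 10(1−p) = −22p + 10; against Y: 9p + (-1)(1−p) = 10p − 1.
Setting these equal: −22p + 10 = 10p − 1 ⇒ −32p = -11 ⇒ p = 11/32, and the value is (-22)·(11/32) + 10 = 39/16.
For General C: with q = P(X), equating Up's and Down's payoffs gives −21q + 9 = 11q − 1 ⇒ q = 5/16.

39/16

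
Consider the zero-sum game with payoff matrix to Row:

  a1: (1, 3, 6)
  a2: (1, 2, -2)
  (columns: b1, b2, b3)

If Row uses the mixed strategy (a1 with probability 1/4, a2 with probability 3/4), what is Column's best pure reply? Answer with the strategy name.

If Column plays b1, Row's expected payoff is (1/4)·1 + (3/4)·1 = 1.
If Column plays b2, Row's expected payoff is (1/4)·3 + (3/4)·2 = 9/4.
If Column plays b3, Row's expected payoff is (1/4)·6 + (3/4)·(-2) = 0.
Column minimizes Row's payoff; the smallest is 0, so the best response is b3.

b3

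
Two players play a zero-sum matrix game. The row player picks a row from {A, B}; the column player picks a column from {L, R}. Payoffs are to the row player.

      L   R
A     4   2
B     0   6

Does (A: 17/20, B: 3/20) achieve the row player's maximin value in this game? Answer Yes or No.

No

Against L this mix gives (17/20)·4 + (3/20)·0 = 17/5.
Against R this mix gives (17/20)·2 + (3/20)·6 = 13/5.
The column player will play R, holding the row player to 13/5. Shifting weight toward the row that does better against R would raise this floor (the equalizing mix achieves 3 against both R and L), so the proposed strategy is not optimal.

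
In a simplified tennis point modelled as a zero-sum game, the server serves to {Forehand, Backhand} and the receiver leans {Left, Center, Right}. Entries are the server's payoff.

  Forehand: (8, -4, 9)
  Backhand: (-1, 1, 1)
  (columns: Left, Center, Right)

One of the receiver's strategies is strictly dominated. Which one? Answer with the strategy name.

Right

Left holds the server's payoff strictly below Right in every row: 8 < 9, -1 < 1.
So Right is strictly dominated for the receiver.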